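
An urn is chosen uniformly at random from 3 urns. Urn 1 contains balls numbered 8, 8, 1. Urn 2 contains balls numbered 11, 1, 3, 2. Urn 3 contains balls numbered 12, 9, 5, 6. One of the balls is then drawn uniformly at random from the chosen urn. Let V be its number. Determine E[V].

E[V | urn 1] = (8+8+1)/3 = 17/3.
E[V | urn 2] = (11+1+3+2)/4 = 17/4.
E[V | urn 3] = (12+9+5+6)/4 = 8.
By the law of total expectation,
E[V] = (1/3)·(17/3) + (1/3)·(17/4) + (1/3)·(8) = 215/36.

215/36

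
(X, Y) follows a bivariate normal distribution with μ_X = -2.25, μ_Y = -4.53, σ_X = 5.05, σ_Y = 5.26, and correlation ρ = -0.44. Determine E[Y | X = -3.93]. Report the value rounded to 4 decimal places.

-3.7601

E[Y | X=x] = μ_Y + ρ(σ_Y/σ_X)(x − μ_X) for jointly normal variables.
E[Y | X=-3.93] = -4.53 + (-0.44)·(5.26/5.05)·(-3.93 − (-2.25)) = -4.53 + (-0.4583)·(-1.68) = -3.7601.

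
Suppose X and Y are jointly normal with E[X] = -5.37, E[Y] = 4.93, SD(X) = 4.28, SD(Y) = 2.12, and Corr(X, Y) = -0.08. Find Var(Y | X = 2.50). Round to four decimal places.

4.4656

Var(Y | X=x) = (1 − ρ²)·σ_Y².
Var(Y | X=2.50) = (2.12)²·(1 − (-0.08)²) = 4.4944·0.9936 = 4.4656.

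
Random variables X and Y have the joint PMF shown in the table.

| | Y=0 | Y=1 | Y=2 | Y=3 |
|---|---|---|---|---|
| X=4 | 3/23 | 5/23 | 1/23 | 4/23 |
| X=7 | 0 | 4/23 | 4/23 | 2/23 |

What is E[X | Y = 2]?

32/5

P(Y = 2) = 5/23.
Σ X·P over the event = 4·(1/23) + 7·(4/23) = 32/23.
E[X | Y = 2] = (32/23) / (5/23) = 32/5.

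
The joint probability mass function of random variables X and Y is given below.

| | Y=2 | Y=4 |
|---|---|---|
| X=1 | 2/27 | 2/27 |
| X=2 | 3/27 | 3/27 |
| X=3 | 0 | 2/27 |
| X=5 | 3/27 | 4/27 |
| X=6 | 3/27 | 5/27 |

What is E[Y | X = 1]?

3

P(X = 1) = 4/27.
Σ Y·P over the event = 2·(2/27) + 4·(2/27) = 4/9.
E[Y | X = 1] = (4/9) / (4/27) = 3.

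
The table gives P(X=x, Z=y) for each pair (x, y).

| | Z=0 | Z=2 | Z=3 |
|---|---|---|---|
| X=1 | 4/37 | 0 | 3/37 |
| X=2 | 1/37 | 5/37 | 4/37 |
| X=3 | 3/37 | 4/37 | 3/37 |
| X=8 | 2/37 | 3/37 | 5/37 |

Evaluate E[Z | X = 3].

P(X = 3) = 10/37.
Σ Z·P over the event = 0·(3/37) + 2·(4/37) + 3·(3/37) = 17/37.
E[Z | X = 3] = (17/37) / (10/37) = 17/10.

17/10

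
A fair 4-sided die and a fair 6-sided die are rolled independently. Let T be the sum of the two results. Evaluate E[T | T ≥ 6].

P(T ≥ 6) = 7/12.
Σ over the event: 6·1/6 + 7·1/6 + 8·1/8 + 9·1/12 + 10·1/24 = 13/3.
E[T | T ≥ 6] = (13/3) / (7/12) = 52/7.

52/7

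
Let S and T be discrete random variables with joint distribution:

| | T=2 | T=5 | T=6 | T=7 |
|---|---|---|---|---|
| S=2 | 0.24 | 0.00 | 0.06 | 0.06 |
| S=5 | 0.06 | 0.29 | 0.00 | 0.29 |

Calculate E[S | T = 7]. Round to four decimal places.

4.4857

P(T = 7) = 0.35.
Σ S·P over the event = 2·(0.06) + 5·(0.29) = 1.57.
E[S | T = 7] = (1.57) / (0.35) = 4.4857.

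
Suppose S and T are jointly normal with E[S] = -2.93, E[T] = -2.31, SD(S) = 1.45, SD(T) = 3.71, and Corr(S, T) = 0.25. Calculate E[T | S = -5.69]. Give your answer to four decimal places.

-4.0754

For a bivariate normal, E[T | S=x] = μ_T + ρ·(σ_T/σ_S)·(x − μ_S).
E[T | S=-5.69] = -2.31 + (0.25)·(3.71/1.45)·(-5.69 − (-2.93)) = -2.31 + (0.639655)·(-2.76) = -4.0754.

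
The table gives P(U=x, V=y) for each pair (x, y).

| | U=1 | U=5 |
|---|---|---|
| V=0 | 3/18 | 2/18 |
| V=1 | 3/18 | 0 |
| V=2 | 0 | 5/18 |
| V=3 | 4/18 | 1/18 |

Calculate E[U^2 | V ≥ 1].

P(V ≥ 1) = 13/18.
Σ U^2·P over the event = 1·(3/18) + 1·(4/18) + 25·(5/18) + 25·(1/18) = 157/18.
E[U^2 | V ≥ 1] = (157/18) / (13/18) = 157/13.

157/13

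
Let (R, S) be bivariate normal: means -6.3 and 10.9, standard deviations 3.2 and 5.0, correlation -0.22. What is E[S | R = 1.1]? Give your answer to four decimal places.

8.3563

For a bivariate normal, E[S | R=x] = μ_S + ρ·(σ_S/σ_R)·(x − μ_R).
E[S | R=1.1] = 10.9 + (-0.22)·(5.0/3.2)·(1.1 − (-6.3)) = 10.9 + (-0.34375)·(7.4) = 8.3563.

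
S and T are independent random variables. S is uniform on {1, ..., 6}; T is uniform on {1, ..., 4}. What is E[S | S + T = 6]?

Outcomes with S + T = 6: (2,4), (3,3), (4,2), (5,1), each with probability 1/24.
E[S | S + T = 6] = (2 + 3 + 4 + 5) / 4 = 7/2.

7/2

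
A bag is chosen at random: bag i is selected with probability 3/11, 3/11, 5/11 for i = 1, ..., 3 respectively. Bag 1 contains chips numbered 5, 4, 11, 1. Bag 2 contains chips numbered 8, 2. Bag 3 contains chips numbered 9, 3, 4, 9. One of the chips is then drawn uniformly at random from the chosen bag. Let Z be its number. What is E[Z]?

62/11

E[Z | bag 1] = (5+4+11+1)/4 = 21/4.
E[Z | bag 2] = (8+2)/2 = 5.
E[Z | bag 3] = (9+3+4+9)/4 = 25/4.
E[Z] = (3/11)·(21/4) + (3/11)·(5) + (5/11)·(25/4) = 62/11.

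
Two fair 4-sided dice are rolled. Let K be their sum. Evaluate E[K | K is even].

5

P(K is even) = 1/2.
Σ over the event: 2·1/16 + 4·3/16 + 6·3/16 + 8·1/16 = 5/2.
E[K | K is even] = (5/2) / (1/2) = 5.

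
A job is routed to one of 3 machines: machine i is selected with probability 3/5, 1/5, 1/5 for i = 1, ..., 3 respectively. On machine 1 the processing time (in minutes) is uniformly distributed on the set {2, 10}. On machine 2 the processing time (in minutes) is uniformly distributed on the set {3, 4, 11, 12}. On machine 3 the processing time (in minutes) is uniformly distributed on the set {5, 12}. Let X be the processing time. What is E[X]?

34/5

E[X | machine 1] = (2+10)/2 = 6.
E[X | machine 2] = (3+4+11+12)/4 = 15/2.
E[X | machine 3] = (5+12)/2 = 17/2.
E[X] = (3/5)·(6) + (1/5)·(15/2) + (1/5)·(17/2) = 34/5.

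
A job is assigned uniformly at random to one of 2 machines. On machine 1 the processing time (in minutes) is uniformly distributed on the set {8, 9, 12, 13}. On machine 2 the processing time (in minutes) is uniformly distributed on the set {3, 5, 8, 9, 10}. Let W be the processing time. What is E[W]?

E[W | machine 1] = (8+9+12+13)/4 = 21/2.
E[W | machine 2] = (3+5+8+9+10)/5 = 7.
E[W] = (1/2)·(21/2) + (1/2)·(7) = 35/4.

35/4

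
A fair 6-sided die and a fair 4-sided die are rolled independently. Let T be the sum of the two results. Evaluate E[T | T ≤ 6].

P(T ≤ 6) = 7/12.
Σ over the event: 2·1/24 + 3·1/12 + 4·1/8 + 5·1/6 + 6·1/6 = 8/3.
E[T | T ≤ 6] = (8/3) / (7/12) = 32/7.

32/7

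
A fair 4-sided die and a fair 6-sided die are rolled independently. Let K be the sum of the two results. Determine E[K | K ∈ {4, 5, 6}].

56/11

P(K ∈ {4, 5, 6}) = 11/24.
Σ over the event: 4·1/8 + 5·1/6 + 6·1/6 = 7/3.
E[K | K ∈ {4, 5, 6}] = (7/3) / (11/24) = 56/11.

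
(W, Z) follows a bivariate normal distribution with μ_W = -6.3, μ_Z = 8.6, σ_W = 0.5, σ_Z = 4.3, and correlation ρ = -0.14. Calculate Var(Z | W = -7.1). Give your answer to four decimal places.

18.1276

For a bivariate normal, Var(Z | W=x) = σ_Z²(1 − ρ²).
Var(Z | W=-7.1) = (4.3)²·(1 − (-0.14)²) = 18.49·0.9804 = 18.1276.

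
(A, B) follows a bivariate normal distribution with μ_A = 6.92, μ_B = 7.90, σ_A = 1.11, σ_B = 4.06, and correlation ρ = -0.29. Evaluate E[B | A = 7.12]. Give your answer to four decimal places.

7.6879

E[B | A=x] = μ_B + ρ(σ_B/σ_A)(x − μ_A) for jointly normal variables.
E[B | A=7.12] = 7.90 + (-0.29)·(4.06/1.11)·(7.12 − (6.92)) = 7.90 + (-1.0607)·(0.2) = 7.6879.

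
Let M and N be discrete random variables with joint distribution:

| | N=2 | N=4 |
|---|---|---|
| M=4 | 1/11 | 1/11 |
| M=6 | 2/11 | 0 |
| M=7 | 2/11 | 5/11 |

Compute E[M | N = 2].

6

P(N = 2) = 5/11.
Σ M·P over the event = 4·(1/11) + 6·(2/11) + 7·(2/11) = 30/11.
E[M | N = 2] = (30/11) / (5/11) = 6.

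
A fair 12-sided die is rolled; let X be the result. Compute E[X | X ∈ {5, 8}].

P(X ∈ {5, 8}) = 1/6.
Σ over the event: 5·1/12 + 8·1/12 = 13/12.
E[X | X ∈ {5, 8}] = (13/12) / (1/6) = 13/2.

13/2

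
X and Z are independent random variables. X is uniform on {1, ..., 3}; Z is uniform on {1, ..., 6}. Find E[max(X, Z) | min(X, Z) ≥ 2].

Outcomes with min(X, Z) ≥ 2: (2,2), (2,3), (2,4), (2,5), (2,6), (3,2), (3,3), (3,4), (3,5), (3,6), each with probability 1/18.
E[max(X, Z) | min(X, Z) ≥ 2] = (2 + 3 + 4 + 5 + 6 + 3 + 3 + 4 + 5 + 6) / 10 = 41/10.

41/10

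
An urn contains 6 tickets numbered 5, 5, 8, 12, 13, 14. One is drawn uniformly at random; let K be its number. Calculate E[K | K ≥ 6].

P(K ≥ 6) = 2/3.
Σ over the event: 8·1/6 + 12·1/6 + 13·1/6 + 14·1/6 = 47/6.
E[K | K ≥ 6] = (47/6) / (2/3) = 47/4.

47/4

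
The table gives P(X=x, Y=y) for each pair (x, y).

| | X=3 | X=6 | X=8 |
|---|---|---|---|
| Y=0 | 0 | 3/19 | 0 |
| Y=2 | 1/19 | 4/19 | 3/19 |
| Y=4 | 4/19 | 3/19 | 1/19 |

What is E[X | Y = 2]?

51/8

P(Y = 2) = 8/19.
Summing X·P(X=x,Y=y) over the conditioning event gives 51/19.
E[X | Y = 2] = (51/19) / (8/19) = 51/8.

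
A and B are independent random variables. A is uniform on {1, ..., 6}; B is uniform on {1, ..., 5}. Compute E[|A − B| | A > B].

7/3

P(A > B) = 1/2.
Summing |A−B|·P(x,y) over outcomes with A > B gives 7/6.
E[|A − B| | A > B] = (7/6) / (1/2) = 7/3.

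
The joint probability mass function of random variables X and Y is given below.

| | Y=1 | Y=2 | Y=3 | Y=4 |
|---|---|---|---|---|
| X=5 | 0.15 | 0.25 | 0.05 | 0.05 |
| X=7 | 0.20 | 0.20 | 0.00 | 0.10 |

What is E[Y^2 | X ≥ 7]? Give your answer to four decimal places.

P(X ≥ 7) = 0.50.
Σ Y^2·P over the event = 1·(0.20) + 4·(0.20) + 16·(0.10) = 2.60.
E[Y^2 | X ≥ 7] = (2.60) / (0.50) = 5.2000.

5.2000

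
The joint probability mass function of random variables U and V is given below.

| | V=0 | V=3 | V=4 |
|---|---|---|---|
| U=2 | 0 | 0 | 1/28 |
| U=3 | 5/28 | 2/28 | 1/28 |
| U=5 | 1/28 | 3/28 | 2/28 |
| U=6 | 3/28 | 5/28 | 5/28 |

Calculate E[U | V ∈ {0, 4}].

83/18

P(V ∈ {0, 4}) = 9/14.
Summing U·P(U=x,V=y) over the conditioning event gives 83/28.
E[U | V ∈ {0, 4}] = (83/28) / (9/14) = 83/18.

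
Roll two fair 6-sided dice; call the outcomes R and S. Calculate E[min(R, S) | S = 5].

10/3

P(S = 5) = 1/6.
Summing min(R,S)·P(x,y) over outcomes with S = 5 gives 5/9.
E[min(R, S) | S = 5] = (5/9) / (1/6) = 10/3.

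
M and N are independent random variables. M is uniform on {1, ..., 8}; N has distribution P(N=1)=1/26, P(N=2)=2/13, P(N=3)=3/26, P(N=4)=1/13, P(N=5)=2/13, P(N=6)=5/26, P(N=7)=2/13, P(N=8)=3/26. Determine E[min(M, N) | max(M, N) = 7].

P(max(M, N) = 7) = 47/208.
Summing min(M,N)·P(x,y) over outcomes with max(M, N) = 7 gives 47/52.
E[min(M, N) | max(M, N) = 7] = (47/52) / (47/208) = 4.

4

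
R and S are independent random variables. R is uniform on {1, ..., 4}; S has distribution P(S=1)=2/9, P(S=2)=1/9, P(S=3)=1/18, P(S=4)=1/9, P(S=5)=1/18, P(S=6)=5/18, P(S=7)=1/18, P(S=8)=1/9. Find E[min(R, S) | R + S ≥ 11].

18/5

P(R + S ≥ 11) = 5/72.
Summing min(R,S)·P(x,y) over outcomes with R + S ≥ 11 gives 1/4.
E[min(R, S) | R + S ≥ 11] = (1/4) / (5/72) = 18/5.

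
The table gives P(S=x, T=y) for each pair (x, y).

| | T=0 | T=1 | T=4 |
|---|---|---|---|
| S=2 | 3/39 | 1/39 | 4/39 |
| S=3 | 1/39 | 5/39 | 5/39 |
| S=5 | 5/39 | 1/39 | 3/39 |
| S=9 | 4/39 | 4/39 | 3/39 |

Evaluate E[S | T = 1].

P(T = 1) = 11/39.
Summing S·P(S=x,T=y) over the conditioning event gives 58/39.
E[S | T = 1] = (58/39) / (11/39) = 58/11.

58/11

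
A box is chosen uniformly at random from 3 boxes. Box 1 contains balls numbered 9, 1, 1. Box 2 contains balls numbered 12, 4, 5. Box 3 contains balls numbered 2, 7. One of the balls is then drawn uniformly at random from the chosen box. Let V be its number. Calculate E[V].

E[V | box 1] = (9+1+1)/3 = 11/3.
E[V | box 2] = (12+4+5)/3 = 7.
E[V | box 3] = (2+7)/2 = 9/2.
E[V] = (1/3)·(11/3) + (1/3)·(7) + (1/3)·(9/2) = 91/18.

91/18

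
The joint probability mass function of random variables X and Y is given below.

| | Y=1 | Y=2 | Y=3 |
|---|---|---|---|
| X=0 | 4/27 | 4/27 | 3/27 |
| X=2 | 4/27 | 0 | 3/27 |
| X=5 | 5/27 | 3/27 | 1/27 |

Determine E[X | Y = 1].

P(Y = 1) = 13/27.
Σ X·P over the event = 0·(4/27) + 2·(4/27) + 5·(5/27) = 11/9.
E[X | Y = 1] = (11/9) / (13/27) = 33/13.

33/13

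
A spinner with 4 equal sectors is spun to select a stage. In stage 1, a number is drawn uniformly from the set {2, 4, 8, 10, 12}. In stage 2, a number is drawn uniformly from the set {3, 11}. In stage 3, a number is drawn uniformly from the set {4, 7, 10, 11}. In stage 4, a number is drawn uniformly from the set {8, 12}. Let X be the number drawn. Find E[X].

E[X | stage 1] = (2+4+8+10+12)/5 = 36/5.
E[X | stage 2] = (3+11)/2 = 7.
E[X | stage 3] = (4+7+10+11)/4 = 8.
E[X | stage 4] = (8+12)/2 = 10.
By the law of total expectation,
E[X] = (1/4)·(36/5) + (1/4)·(7) + (1/4)·(8) + (1/4)·(10) = 161/20.

161/20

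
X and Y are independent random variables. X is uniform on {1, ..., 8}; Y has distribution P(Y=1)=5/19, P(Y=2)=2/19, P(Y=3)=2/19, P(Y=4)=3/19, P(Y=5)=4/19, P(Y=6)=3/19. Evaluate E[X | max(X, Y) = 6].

P(max(X, Y) = 6) = 17/76.
Summing X·P(x,y) over outcomes with max(X, Y) = 6 gives 159/152.
E[X | max(X, Y) = 6] = (159/152) / (17/76) = 159/34.

159/34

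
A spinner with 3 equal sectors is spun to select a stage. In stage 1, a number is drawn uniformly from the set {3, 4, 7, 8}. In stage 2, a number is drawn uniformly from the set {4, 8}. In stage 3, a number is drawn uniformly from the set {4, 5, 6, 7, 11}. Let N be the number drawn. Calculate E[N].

181/30

E[N | stage 1] = (3+4+7+8)/4 = 11/2.
E[N | stage 2] = (4+8)/2 = 6.
E[N | stage 3] = (4+5+6+7+11)/5 = 33/5.
By the law of total expectation,
E[N] = (1/3)·(11/2) + (1/3)·(6) + (1/3)·(33/5) = 181/30.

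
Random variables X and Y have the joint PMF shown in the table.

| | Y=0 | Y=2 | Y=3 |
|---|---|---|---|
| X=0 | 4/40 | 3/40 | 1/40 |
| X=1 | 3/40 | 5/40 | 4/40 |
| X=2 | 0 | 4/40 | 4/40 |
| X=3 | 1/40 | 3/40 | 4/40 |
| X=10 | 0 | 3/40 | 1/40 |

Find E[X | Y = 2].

26/9

P(Y = 2) = 9/20.
Σ X·P over the event = 0·(3/40) + 1·(5/40) + 2·(4/40) + 3·(3/40) + 10·(3/40) = 13/10.
E[X | Y = 2] = (13/10) / (9/20) = 26/9.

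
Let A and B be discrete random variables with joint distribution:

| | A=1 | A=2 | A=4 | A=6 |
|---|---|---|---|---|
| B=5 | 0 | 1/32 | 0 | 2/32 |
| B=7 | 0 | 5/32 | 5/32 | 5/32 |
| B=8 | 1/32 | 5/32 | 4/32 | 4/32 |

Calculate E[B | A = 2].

P(A = 2) = 11/32.
Σ B·P over the event = 5·(1/32) + 7·(5/32) + 8·(5/32) = 5/2.
E[B | A = 2] = (5/2) / (11/32) = 80/11.

80/11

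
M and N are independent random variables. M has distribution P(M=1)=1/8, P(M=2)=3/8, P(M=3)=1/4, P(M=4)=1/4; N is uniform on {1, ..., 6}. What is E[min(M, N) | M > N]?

21/13

P(M > N) = 13/48.
Summing min(M,N)·P(x,y) over outcomes with M > N gives 7/16.
E[min(M, N) | M > N] = (7/16) / (13/48) = 21/13.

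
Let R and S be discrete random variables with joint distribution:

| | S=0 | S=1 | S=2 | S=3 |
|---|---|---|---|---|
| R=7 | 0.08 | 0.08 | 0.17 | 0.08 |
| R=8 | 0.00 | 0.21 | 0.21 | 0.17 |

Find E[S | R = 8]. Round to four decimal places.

P(R = 8) = 0.59.
Σ S·P over the event = 1·(0.21) + 2·(0.21) + 3·(0.17) = 1.14.
E[S | R = 8] = (1.14) / (0.59) = 1.9322.

1.9322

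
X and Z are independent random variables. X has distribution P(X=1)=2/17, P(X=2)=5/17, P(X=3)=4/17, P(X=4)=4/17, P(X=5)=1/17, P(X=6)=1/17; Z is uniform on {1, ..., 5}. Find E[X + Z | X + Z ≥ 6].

183/25

P(X + Z ≥ 6) = 10/17.
Summing (X+Z)·P(x,y) over outcomes with X + Z ≥ 6 gives 366/85.
E[X + Z | X + Z ≥ 6] = (366/85) / (10/17) = 183/25.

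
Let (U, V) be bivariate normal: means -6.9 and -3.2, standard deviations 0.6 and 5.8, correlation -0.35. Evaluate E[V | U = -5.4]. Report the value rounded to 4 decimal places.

-8.2750

For a bivariate normal, E[V | U=x] = μ_V + ρ·(σ_V/σ_U)·(x − μ_U).
E[V | U=-5.4] = -3.2 + (-0.35)·(5.8/0.6)·(-5.4 − (-6.9)) = -3.2 + (-3.3833)·(1.5) = -8.2750.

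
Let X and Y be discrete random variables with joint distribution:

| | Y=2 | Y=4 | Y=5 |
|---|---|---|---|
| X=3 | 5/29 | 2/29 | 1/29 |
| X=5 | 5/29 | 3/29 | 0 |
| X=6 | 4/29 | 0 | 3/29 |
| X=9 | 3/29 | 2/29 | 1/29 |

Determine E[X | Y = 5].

P(Y = 5) = 5/29.
Σ X·P over the event = 3·(1/29) + 6·(3/29) + 9·(1/29) = 30/29.
E[X | Y = 5] = (30/29) / (5/29) = 6.

6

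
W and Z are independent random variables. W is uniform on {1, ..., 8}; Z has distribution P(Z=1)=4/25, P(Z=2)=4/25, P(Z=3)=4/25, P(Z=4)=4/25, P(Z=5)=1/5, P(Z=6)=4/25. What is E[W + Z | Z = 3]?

P(Z = 3) = 4/25.
Summing (W+Z)·P(x,y) over outcomes with Z = 3 gives 6/5.
E[W + Z | Z = 3] = (6/5) / (4/25) = 15/2.

15/2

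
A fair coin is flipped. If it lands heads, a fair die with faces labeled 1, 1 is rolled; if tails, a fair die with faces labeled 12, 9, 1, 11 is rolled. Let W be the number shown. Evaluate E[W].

E[W | heads] = (1+1)/2 = 1.
E[W | tails] = (12+9+1+11)/4 = 33/4.
E[W] = (1/2)·(1) + (1/2)·(33/4) = 37/8.

37/8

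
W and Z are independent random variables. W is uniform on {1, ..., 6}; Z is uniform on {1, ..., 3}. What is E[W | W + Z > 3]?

P(W + Z > 3) = 5/6.
Summing W·P(x,y) over outcomes with W + Z > 3 gives 59/18.
E[W | W + Z > 3] = (59/18) / (5/6) = 59/15.

59/15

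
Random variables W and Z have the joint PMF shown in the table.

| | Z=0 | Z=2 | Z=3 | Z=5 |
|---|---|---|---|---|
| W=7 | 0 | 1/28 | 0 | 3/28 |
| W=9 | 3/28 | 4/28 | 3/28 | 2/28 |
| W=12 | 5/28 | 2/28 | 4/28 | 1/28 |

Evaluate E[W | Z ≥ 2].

193/20

P(Z ≥ 2) = 5/7.
Σ W·P over the event = 7·(1/28) + 7·(3/28) + 9·(4/28) + 9·(3/28) + 9·(2/28) + 12·(2/28) + 12·(4/28) + 12·(1/28) = 193/28.
E[W | Z ≥ 2] = (193/28) / (5/7) = 193/20.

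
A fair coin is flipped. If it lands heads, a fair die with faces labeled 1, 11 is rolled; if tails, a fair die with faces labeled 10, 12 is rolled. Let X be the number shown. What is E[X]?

17/2

E[X | heads] = (1+11)/2 = 6.
E[X | tails] = (10+12)/2 = 11.
By the law of total expectation,
E[X] = (1/2)·(6) + (1/2)·(11) = 17/2.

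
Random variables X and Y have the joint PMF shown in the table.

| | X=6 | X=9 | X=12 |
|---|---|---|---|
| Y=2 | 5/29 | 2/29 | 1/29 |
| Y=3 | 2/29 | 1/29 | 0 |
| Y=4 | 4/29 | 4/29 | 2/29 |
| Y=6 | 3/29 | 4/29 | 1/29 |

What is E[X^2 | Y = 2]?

P(Y = 2) = 8/29.
Σ X^2·P over the event = 36·(5/29) + 81·(2/29) + 144·(1/29) = 486/29.
E[X^2 | Y = 2] = (486/29) / (8/29) = 243/4.

243/4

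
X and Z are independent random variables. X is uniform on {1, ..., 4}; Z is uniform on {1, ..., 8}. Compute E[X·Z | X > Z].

35/6

Outcomes with X > Z: (2,1), (3,1), (3,2), (4,1), (4,2), (4,3), each with probability 1/32.
E[X·Z | X > Z] = (2 + 3 + 6 + 4 + 8 + 12) / 6 = 35/6.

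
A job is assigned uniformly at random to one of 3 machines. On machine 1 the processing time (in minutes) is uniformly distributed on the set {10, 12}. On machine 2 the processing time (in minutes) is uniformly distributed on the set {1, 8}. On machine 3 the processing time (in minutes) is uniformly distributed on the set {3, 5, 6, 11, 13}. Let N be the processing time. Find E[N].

E[N | machine 1] = (10+12)/2 = 11.
E[N | machine 2] = (1+8)/2 = 9/2.
E[N | machine 3] = (3+5+6+11+13)/5 = 38/5.
E[N] = (1/3)·(11) + (1/3)·(9/2) + (1/3)·(38/5) = 77/10.

77/10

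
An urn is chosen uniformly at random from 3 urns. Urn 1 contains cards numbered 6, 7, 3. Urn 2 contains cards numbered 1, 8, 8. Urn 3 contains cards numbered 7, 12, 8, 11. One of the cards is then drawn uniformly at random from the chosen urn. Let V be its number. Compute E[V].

41/6

E[V | urn 1] = (6+7+3)/3 = 16/3.
E[V | urn 2] = (1+8+8)/3 = 17/3.
E[V | urn 3] = (7+12+8+11)/4 = 19/2.
E[V] = (1/3)·(16/3) + (1/3)·(17/3) + (1/3)·(19/2) = 41/6.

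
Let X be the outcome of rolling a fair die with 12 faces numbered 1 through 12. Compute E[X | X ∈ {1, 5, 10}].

16/3

P(X ∈ {1, 5, 10}) = 1/4.
Σ over the event: 1·1/12 + 5·1/12 + 10·1/12 = 4/3.
E[X | X ∈ {1, 5, 10}] = (4/3) / (1/4) = 16/3.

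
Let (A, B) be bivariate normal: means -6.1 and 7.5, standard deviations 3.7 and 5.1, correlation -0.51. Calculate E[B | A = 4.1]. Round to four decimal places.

The regression of B on A has slope ρ·σ_B/σ_A and passes through (μ_A, μ_B).
E[B | A=4.1] = 7.5 + (-0.51)·(5.1/3.7)·(4.1 − (-6.1)) = 7.5 + (-0.70297)·(10.2) = 0.3297.

0.3297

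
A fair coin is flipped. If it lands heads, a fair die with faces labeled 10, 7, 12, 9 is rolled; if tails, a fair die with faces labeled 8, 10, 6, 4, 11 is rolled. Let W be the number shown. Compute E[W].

E[W | heads] = (10+7+12+9)/4 = 19/2.
E[W | tails] = (8+10+6+4+11)/5 = 39/5.
E[W] = (1/2)·(19/2) + (1/2)·(39/5) = 173/20.

173/20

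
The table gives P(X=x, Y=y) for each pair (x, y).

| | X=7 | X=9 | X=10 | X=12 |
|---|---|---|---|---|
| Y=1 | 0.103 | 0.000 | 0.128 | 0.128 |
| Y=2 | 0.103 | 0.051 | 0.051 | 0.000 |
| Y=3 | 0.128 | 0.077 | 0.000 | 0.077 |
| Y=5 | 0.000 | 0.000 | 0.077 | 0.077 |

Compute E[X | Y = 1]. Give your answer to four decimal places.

9.8524

P(Y = 1) = 0.359.
Σ X·P over the event = 7·(0.103) + 10·(0.128) + 12·(0.128) = 3.537.
E[X | Y = 1] = (3.537) / (0.359) = 9.8524.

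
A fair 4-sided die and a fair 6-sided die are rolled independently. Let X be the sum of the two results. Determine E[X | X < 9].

116/21

P(X < 9) = 7/8.
Σ over the event: 2·1/24 + 3·1/12 + 4·1/8 + 5·1/6 + 6·1/6 + 7·1/6 + 8·1/8 = 29/6.
E[X | X < 9] = (29/6) / (7/8) = 116/21.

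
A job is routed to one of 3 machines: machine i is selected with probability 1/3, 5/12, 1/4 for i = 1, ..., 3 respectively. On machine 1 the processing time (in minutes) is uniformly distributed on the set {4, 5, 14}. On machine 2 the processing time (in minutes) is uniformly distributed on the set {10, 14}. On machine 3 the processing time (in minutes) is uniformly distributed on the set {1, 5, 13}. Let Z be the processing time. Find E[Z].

E[Z | machine 1] = (4+5+14)/3 = 23/3.
E[Z | machine 2] = (10+14)/2 = 12.
E[Z | machine 3] = (1+5+13)/3 = 19/3.
By the law of total expectation,
E[Z] = (1/3)·(23/3) + (5/12)·(12) + (1/4)·(19/3) = 329/36.

329/36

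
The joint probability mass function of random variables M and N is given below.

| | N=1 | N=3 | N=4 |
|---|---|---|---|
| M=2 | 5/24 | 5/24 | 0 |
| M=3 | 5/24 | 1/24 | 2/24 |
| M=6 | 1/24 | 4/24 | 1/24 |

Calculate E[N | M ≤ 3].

2

P(M ≤ 3) = 3/4.
Σ N·P over the event = 1·(5/24) + 3·(5/24) + 1·(5/24) + 3·(1/24) + 4·(2/24) = 3/2.
E[N | M ≤ 3] = (3/2) / (3/4) = 2.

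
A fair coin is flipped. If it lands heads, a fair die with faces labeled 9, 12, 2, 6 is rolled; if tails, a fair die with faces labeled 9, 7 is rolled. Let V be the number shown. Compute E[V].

E[V | heads] = (9+12+2+6)/4 = 29/4.
E[V | tails] = (9+7)/2 = 8.
By the law of total expectation,
E[V] = (1/2)·(29/4) + (1/2)·(8) = 61/8.

61/8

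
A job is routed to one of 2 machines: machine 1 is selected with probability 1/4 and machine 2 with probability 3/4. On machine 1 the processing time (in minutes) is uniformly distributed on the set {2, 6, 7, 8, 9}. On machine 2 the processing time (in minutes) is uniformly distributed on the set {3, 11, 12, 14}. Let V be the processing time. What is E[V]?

E[V | machine 1] = (2+6+7+8+9)/5 = 32/5.
E[V | machine 2] = (3+11+12+14)/4 = 10.
By the law of total expectation,
E[V] = (1/4)·(32/5) + (3/4)·(10) = 91/10.

91/10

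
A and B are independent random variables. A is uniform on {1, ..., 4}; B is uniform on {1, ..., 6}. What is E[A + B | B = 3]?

11/2

Outcomes with B = 3: (1,3), (2,3), (3,3), (4,3), each with probability 1/24.
E[A + B | B = 3] = (4 + 5 + 6 + 7) / 4 = 11/2.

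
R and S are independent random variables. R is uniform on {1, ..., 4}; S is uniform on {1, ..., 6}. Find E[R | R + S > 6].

Outcomes with R + S > 6: (1,6), (2,5), (2,6), (3,4), (3,5), (3,6), (4,3), (4,4), (4,5), (4,6), each with probability 1/24.
E[R | R + S > 6] = (1 + 2 + 2 + 3 + 3 + 3 + 4 + 4 + 4 + 4) / 10 = 3.

3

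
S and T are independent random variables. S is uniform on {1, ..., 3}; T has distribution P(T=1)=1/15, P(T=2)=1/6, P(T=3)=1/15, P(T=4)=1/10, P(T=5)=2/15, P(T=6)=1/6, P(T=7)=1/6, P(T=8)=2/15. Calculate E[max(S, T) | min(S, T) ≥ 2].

295/56

P(min(S, T) ≥ 2) = 28/45.
Summing max(S,T)·P(x,y) over outcomes with min(S, T) ≥ 2 gives 59/18.
E[max(S, T) | min(S, T) ≥ 2] = (59/18) / (28/45) = 295/56.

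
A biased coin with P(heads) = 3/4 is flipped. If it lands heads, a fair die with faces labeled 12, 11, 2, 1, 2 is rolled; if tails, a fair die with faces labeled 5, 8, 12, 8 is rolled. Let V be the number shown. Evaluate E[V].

501/80

E[V | heads] = (12+11+2+1+2)/5 = 28/5.
E[V | tails] = (5+8+12+8)/4 = 33/4.
E[V] = (3/4)·(28/5) + (1/4)·(33/4) = 501/80.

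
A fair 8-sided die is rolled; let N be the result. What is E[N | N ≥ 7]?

15/2

Given N ≥ 7, N is equally likely to be any of {7, 8}.
E[N | N ≥ 7] = (7 + 8) / 2 = 15/2.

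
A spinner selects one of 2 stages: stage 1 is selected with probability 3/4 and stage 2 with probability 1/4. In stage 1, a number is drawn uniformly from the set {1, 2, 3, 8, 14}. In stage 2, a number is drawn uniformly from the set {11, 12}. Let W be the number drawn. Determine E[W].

E[W | stage 1] = (1+2+3+8+14)/5 = 28/5.
E[W | stage 2] = (11+12)/2 = 23/2.
By the law of total expectation,
E[W] = (3/4)·(28/5) + (1/4)·(23/2) = 283/40.

283/40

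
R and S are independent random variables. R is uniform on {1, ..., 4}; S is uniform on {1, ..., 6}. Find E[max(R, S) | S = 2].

Outcomes with S = 2: (1,2), (2,2), (3,2), (4,2), each with probability 1/24.
E[max(R, S) | S = 2] = (2 + 2 + 3 + 4) / 4 = 11/4.

11/4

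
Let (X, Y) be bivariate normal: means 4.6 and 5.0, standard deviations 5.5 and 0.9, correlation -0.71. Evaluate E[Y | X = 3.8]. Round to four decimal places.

5.0929

The regression of Y on X has slope ρ·σ_Y/σ_X and passes through (μ_X, μ_Y).
E[Y | X=3.8] = 5.0 + (-0.71)·(0.9/5.5)·(3.8 − (4.6)) = 5.0 + (-0.11618)·(-0.8) = 5.0929.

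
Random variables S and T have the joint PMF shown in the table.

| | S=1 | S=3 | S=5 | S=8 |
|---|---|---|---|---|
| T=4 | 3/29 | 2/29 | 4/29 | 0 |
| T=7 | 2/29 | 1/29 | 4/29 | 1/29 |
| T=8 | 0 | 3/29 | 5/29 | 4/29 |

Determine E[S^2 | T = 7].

P(T = 7) = 8/29.
Σ S^2·P over the event = 1·(2/29) + 9·(1/29) + 25·(4/29) + 64·(1/29) = 175/29.
E[S^2 | T = 7] = (175/29) / (8/29) = 175/8.

175/8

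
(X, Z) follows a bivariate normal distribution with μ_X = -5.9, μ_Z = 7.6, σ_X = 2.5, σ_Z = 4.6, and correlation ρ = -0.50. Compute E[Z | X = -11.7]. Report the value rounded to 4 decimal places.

12.9360

For a bivariate normal, E[Z | X=x] = μ_Z + ρ·(σ_Z/σ_X)·(x − μ_X).
E[Z | X=-11.7] = 7.6 + (-0.50)·(4.6/2.5)·(-11.7 − (-5.9)) = 7.6 + (-0.92)·(-5.8) = 12.9360.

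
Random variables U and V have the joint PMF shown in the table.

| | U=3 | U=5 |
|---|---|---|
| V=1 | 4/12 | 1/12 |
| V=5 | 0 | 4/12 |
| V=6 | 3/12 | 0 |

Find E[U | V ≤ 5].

P(V ≤ 5) = 3/4.
Summing U·P(U=x,V=y) over the conditioning event gives 37/12.
E[U | V ≤ 5] = (37/12) / (3/4) = 37/9.

37/9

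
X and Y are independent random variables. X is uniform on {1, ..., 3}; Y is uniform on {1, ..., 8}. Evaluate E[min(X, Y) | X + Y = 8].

Outcomes with X + Y = 8: (1,7), (2,6), (3,5), each with probability 1/24.
E[min(X, Y) | X + Y = 8] = (1 + 2 + 3) / 3 = 2.

2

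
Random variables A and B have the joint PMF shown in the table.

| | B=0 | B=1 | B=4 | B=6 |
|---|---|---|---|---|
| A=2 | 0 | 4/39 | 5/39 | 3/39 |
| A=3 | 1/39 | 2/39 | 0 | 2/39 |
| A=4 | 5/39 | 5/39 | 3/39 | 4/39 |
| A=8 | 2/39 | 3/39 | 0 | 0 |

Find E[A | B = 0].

39/8

P(B = 0) = 8/39.
Σ A·P over the event = 3·(1/39) + 4·(5/39) + 8·(2/39) = 1.
E[A | B = 0] = (1) / (8/39) = 39/8.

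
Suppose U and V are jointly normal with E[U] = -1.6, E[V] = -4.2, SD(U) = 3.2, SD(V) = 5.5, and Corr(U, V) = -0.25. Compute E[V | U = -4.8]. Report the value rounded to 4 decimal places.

-2.8250

For a bivariate normal, E[V | U=x] = μ_V + ρ·(σ_V/σ_U)·(x − μ_U).
E[V | U=-4.8] = -4.2 + (-0.25)·(5.5/3.2)·(-4.8 − (-1.6)) = -4.2 + (-0.42969)·(-3.2) = -2.8250.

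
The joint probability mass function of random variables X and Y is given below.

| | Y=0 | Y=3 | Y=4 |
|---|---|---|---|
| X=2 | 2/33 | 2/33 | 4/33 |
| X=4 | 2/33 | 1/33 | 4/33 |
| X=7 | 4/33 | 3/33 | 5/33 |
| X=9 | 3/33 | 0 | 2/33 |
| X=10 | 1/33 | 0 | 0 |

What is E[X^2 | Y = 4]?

487/15

P(Y = 4) = 5/11.
Summing X^2·P(X=x,Y=y) over the conditioning event gives 487/33.
E[X^2 | Y = 4] = (487/33) / (5/11) = 487/15.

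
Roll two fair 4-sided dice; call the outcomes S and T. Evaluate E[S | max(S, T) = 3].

12/5

Outcomes with max(S, T) = 3: (1,3), (2,3), (3,1), (3,2), (3,3), each with probability 1/16.
E[S | max(S, T) = 3] = (1 + 2 + 3 + 3 + 3) / 5 = 12/5.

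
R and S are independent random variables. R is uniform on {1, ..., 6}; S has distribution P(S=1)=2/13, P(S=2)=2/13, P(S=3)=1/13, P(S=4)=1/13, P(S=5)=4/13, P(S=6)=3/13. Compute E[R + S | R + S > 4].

543/67

P(R + S > 4) = 67/78.
Summing (R+S)·P(x,y) over outcomes with R + S > 4 gives 181/26.
E[R + S | R + S > 4] = (181/26) / (67/78) = 543/67.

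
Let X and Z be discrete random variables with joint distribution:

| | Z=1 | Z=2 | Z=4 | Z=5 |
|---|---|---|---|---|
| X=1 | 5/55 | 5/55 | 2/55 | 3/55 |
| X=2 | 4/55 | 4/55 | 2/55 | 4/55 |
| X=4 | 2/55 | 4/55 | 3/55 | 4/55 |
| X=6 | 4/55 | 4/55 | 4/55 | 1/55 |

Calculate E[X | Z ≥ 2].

16/5

P(Z ≥ 2) = 8/11.
Summing X·P(X=x,Z=y) over the conditioning event gives 128/55.
E[X | Z ≥ 2] = (128/55) / (8/11) = 16/5.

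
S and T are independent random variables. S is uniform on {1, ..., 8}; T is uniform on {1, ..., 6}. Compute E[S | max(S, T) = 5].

35/9

Outcomes with max(S, T) = 5: (1,5), (2,5), (3,5), (4,5), (5,1), (5,2), (5,3), (5,4), (5,5), each with probability 1/48.
E[S | max(S, T) = 5] = (1 + 2 + 3 + 4 + 5 + 5 + 5 + 5 + 5) / 9 = 35/9.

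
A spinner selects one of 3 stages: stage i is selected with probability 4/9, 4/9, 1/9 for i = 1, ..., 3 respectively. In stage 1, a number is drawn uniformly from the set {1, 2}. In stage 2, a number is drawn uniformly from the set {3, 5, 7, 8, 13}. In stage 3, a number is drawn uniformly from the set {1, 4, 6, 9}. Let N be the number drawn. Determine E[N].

E[N | stage 1] = (1+2)/2 = 3/2.
E[N | stage 2] = (3+5+7+8+13)/5 = 36/5.
E[N | stage 3] = (1+4+6+9)/4 = 5.
E[N] = (4/9)·(3/2) + (4/9)·(36/5) + (1/9)·(5) = 199/45.

199/45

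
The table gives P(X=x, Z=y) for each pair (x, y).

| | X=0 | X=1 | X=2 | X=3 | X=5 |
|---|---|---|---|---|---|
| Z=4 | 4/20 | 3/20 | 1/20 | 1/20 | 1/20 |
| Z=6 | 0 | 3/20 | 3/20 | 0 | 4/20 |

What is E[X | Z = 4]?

P(Z = 4) = 1/2.
Σ X·P over the event = 0·(4/20) + 1·(3/20) + 2·(1/20) + 3·(1/20) + 5·(1/20) = 13/20.
E[X | Z = 4] = (13/20) / (1/2) = 13/10.

13/10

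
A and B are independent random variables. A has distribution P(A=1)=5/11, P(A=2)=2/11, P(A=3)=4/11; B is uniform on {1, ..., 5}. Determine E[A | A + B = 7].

8/3

P(A + B = 7) = 6/55.
Summing A·P(x,y) over outcomes with A + B = 7 gives 16/55.
E[A | A + B = 7] = (16/55) / (6/55) = 8/3.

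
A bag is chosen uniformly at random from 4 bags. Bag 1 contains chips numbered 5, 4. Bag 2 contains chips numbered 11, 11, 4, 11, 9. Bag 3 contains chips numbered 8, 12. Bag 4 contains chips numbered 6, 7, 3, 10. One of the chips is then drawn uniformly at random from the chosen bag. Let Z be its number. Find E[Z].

E[Z | bag 1] = (5+4)/2 = 9/2.
E[Z | bag 2] = (11+11+4+11+9)/5 = 46/5.
E[Z | bag 3] = (8+12)/2 = 10.
E[Z | bag 4] = (6+7+3+10)/4 = 13/2.
E[Z] = (1/4)·(9/2) + (1/4)·(46/5) + (1/4)·(10) + (1/4)·(13/2) = 151/20.

151/20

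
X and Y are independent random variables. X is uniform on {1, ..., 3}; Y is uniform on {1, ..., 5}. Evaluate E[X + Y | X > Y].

4

Outcomes with X > Y: (2,1), (3,1), (3,2), each with probability 1/15.
E[X + Y | X > Y] = (3 + 4 + 5) / 3 = 4.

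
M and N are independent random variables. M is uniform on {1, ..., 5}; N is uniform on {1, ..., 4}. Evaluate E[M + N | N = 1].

4

Outcomes with N = 1: (1,1), (2,1), (3,1), (4,1), (5,1), each with probability 1/20.
E[M + N | N = 1] = (2 + 3 + 4 + 5 + 6) / 5 = 4.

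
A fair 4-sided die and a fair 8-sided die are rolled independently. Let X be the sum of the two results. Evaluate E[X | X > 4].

102/13

P(X > 4) = 13/16.
Σ over the event: 5·1/8 + 6·1/8 + 7·1/8 + 8·1/8 + 9·1/8 + 10·3/32 + 11·1/16 + 12·1/32 = 51/8.
E[X | X > 4] = (51/8) / (13/16) = 102/13.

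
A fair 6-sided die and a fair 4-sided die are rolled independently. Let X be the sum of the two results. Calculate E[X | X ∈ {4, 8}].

6

P(X ∈ {4, 8}) = 1/4.
Σ over the event: 4·1/8 + 8·1/8 = 3/2.
E[X | X ∈ {4, 8}] = (3/2) / (1/4) = 6.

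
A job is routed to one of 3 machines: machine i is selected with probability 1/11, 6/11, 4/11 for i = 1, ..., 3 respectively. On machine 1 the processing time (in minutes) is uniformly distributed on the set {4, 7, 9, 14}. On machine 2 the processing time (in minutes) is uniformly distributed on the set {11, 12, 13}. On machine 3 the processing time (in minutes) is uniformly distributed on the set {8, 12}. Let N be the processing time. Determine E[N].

241/22

E[N | machine 1] = (4+7+9+14)/4 = 17/2.
E[N | machine 2] = (11+12+13)/3 = 12.
E[N | machine 3] = (8+12)/2 = 10.
By the law of total expectation,
E[N] = (1/11)·(17/2) + (6/11)·(12) + (4/11)·(10) = 241/22.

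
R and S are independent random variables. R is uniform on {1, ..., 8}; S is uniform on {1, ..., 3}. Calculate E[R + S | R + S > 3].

P(R + S > 3) = 7/8.
Summing (R+S)·P(x,y) over outcomes with R + S > 3 gives 37/6.
E[R + S | R + S > 3] = (37/6) / (7/8) = 148/21.

148/21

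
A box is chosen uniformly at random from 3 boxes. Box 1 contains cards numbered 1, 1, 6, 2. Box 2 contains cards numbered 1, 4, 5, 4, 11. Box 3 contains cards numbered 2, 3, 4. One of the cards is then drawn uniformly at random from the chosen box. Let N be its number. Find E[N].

E[N | box 1] = (1+1+6+2)/4 = 5/2.
E[N | box 2] = (1+4+5+4+11)/5 = 5.
E[N | box 3] = (2+3+4)/3 = 3.
By the law of total expectation,
E[N] = (1/3)·(5/2) + (1/3)·(5) + (1/3)·(3) = 7/2.

7/2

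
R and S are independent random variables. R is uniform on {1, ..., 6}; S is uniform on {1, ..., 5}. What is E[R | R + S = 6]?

P(R + S = 6) = 1/6.
Summing R·P(x,y) over outcomes with R + S = 6 gives 1/2.
E[R | R + S = 6] = (1/2) / (1/6) = 3.

3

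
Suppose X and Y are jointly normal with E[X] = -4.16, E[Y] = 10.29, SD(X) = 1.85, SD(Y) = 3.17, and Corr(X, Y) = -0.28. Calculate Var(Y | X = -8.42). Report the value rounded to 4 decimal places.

The conditional variance in a bivariate normal is σ_Y²(1 − ρ²), independent of x.
Var(Y | X=-8.42) = (3.17)²·(1 − (-0.28)²) = 10.0489·0.9216 = 9.2611.

9.2611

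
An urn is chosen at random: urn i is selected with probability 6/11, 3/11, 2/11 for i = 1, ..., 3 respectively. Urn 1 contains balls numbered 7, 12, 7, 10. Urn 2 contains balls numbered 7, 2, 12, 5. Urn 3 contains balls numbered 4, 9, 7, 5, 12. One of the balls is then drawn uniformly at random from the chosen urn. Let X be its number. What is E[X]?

883/110

E[X | urn 1] = (7+12+7+10)/4 = 9.
E[X | urn 2] = (7+2+12+5)/4 = 13/2.
E[X | urn 3] = (4+9+7+5+12)/5 = 37/5.
By the law of total expectation,
E[X] = (6/11)·(9) + (3/11)·(13/2) + (2/11)·(37/5) = 883/110.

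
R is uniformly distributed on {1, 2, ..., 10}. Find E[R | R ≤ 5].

Given R ≤ 5, R is equally likely to be any of {1, 2, 3, 4, 5}.
E[R | R ≤ 5] = (1 + 2 + 3 + 4 + 5) / 5 = 3.

3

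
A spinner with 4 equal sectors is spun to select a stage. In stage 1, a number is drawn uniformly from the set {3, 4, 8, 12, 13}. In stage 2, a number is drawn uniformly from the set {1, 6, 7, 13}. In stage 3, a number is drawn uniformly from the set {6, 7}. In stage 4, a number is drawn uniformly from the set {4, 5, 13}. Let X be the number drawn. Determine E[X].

E[X | stage 1] = (3+4+8+12+13)/5 = 8.
E[X | stage 2] = (1+6+7+13)/4 = 27/4.
E[X | stage 3] = (6+7)/2 = 13/2.
E[X | stage 4] = (4+5+13)/3 = 22/3.
By the law of total expectation,
E[X] = (1/4)·(8) + (1/4)·(27/4) + (1/4)·(13/2) + (1/4)·(22/3) = 343/48.

343/48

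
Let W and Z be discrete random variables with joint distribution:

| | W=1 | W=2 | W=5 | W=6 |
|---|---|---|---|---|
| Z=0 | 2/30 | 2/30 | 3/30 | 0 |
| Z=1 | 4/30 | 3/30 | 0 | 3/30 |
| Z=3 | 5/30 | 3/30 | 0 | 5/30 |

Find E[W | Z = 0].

P(Z = 0) = 7/30.
Σ W·P over the event = 1·(2/30) + 2·(2/30) + 5·(3/30) = 7/10.
E[W | Z = 0] = (7/10) / (7/30) = 3.

3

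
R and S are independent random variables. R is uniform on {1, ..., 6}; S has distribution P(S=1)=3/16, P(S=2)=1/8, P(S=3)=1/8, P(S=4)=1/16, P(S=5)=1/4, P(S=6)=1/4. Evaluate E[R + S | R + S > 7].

P(R + S > 7) = 15/32.
Summing (R+S)·P(x,y) over outcomes with R + S > 7 gives 143/32.
E[R + S | R + S > 7] = (143/32) / (15/32) = 143/15.

143/15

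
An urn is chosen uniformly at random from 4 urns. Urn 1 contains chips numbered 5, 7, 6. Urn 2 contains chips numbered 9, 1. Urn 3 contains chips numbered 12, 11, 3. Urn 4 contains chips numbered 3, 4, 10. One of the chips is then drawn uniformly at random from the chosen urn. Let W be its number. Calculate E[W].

19/3

E[W | urn 1] = (5+7+6)/3 = 6.
E[W | urn 2] = (9+1)/2 = 5.
E[W | urn 3] = (12+11+3)/3 = 26/3.
E[W | urn 4] = (3+4+10)/3 = 17/3.
By the law of total expectation,
E[W] = (1/4)·(6) + (1/4)·(5) + (1/4)·(26/3) + (1/4)·(17/3) = 19/3.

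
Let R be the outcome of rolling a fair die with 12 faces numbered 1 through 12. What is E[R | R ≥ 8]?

10

Given R ≥ 8, R is equally likely to be any of {8, 9, 10, 11, 12}.
E[R | R ≥ 8] = (8 + 9 + 10 + 11 + 12) / 5 = 10.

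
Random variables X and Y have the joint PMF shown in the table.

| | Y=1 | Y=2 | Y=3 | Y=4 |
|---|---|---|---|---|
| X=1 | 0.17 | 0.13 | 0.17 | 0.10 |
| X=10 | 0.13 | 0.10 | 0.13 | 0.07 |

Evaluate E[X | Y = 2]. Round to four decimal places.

4.9130

P(Y = 2) = 0.23.
Σ X·P over the event = 1·(0.13) + 10·(0.10) = 1.13.
E[X | Y = 2] = (1.13) / (0.23) = 4.9130.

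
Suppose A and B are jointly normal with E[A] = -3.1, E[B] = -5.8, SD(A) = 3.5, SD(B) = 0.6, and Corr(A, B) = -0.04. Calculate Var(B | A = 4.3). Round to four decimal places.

Var(B | A=x) = (1 − ρ²)·σ_B².
Var(B | A=4.3) = (0.6)²·(1 − (-0.04)²) = 0.36·0.9984 = 0.3594.

0.3594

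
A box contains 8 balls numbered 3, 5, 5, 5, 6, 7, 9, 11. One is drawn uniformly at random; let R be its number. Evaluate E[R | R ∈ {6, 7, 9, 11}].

33/4

P(R ∈ {6, 7, 9, 11}) = 1/2.
Σ over the event: 6·1/8 + 7·1/8 + 9·1/8 + 11·1/8 = 33/8.
E[R | R ∈ {6, 7, 9, 11}] = (33/8) / (1/2) = 33/4.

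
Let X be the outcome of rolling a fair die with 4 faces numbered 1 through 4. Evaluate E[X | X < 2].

1

Given X < 2, X is equally likely to be any of {1}.
E[X | X < 2] = (1) / 1 = 1.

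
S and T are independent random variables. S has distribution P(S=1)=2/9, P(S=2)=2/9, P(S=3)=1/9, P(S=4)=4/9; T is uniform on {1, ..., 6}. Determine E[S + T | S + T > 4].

303/43

P(S + T > 4) = 43/54.
Summing (S+T)·P(x,y) over outcomes with S + T > 4 gives 101/18.
E[S + T | S + T > 4] = (101/18) / (43/54) = 303/43.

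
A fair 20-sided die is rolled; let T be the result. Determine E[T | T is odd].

Given T is odd, T is equally likely to be any of {1, 3, 5, 7, 9, 11, 13, 15, 17, 19}.
E[T | T is odd] = (1 + 3 + 5 + 7 + 9 + 11 + 13 + 15 + 17 + 19) / 10 = 10.

10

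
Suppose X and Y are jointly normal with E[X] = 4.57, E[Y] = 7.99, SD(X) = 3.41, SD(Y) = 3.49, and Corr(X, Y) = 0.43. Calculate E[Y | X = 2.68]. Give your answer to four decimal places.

7.1582

E[Y | X=x] = μ_Y + ρ(σ_Y/σ_X)(x − μ_X) for jointly normal variables.
E[Y | X=2.68] = 7.99 + (0.43)·(3.49/3.41)·(2.68 − (4.57)) = 7.99 + (0.44009)·(-1.89) = 7.1582.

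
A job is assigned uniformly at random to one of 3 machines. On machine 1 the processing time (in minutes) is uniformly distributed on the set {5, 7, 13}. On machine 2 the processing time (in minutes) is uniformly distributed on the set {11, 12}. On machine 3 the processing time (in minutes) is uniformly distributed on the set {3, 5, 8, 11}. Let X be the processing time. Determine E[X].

E[X | machine 1] = (5+7+13)/3 = 25/3.
E[X | machine 2] = (11+12)/2 = 23/2.
E[X | machine 3] = (3+5+8+11)/4 = 27/4.
E[X] = (1/3)·(25/3) + (1/3)·(23/2) + (1/3)·(27/4) = 319/36.

319/36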